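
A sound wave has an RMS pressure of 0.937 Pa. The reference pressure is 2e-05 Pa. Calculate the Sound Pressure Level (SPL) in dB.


Given values:
  p = 0.937 Pa
  p_ref = 2e-05 Pa
Formula: SPL = 20 * log10(p / p_ref)
Compute ratio: p / p_ref = 0.937 / 2e-05 = 46850
Compute log10: log10(46850) = 4.67071
Multiply: SPL = 20 * 4.67071 = 93.41

93.41 dB


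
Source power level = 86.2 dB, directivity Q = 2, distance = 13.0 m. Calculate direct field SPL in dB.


Given values:
  Lw = 86.2 dB, Q = 2, r = 13.0 m
Formula: SPL = Lw + 10 * log10(Q / (4 * pi * r^2))
Compute 4 * pi * r^2 = 4 * pi * 13.0^2 = 2123.7166
Compute Q / denom = 2 / 2123.7166 = 0.00094175
Compute 10 * log10(0.00094175) = -30.2606
SPL = 86.2 + (-30.2606) = 55.94

55.94 dB


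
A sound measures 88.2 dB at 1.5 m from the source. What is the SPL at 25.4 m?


Given values:
  SPL1 = 88.2 dB, r1 = 1.5 m, r2 = 25.4 m
Formula: SPL2 = SPL1 - 20 * log10(r2 / r1)
Compute ratio: r2 / r1 = 25.4 / 1.5 = 16.9333
Compute log10: log10(16.9333) = 1.228742
Compute drop: 20 * 1.228742 = 24.5748
SPL2 = 88.2 - 24.5748 = 63.63

63.63 dB


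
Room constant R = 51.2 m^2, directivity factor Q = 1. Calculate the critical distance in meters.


Given values:
  R = 51.2 m^2, Q = 1
Formula: d_c = 0.141 * sqrt(Q * R)
Compute Q * R = 1 * 51.2 = 51.2
Compute sqrt(51.2) = 7.1554
d_c = 0.141 * 7.1554 = 1.009

1.009 m


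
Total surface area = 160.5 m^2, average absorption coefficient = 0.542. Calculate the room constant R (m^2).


Given values:
  S = 160.5 m^2, alpha = 0.542
Formula: R = S * alpha / (1 - alpha)
Numerator: 160.5 * 0.542 = 86.991
Denominator: 1 - 0.542 = 0.458
R = 86.991 / 0.458 = 189.94

189.94 m^2


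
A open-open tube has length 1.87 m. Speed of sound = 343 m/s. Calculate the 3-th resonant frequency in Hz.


Given values:
  Tube type: open-open, L = 1.87 m, c = 343 m/s, n = 3
Formula: f_n = n * c / (2 * L)
Compute 2 * L = 2 * 1.87 = 3.74
f = 3 * 343 / 3.74
f = 275.13

275.13 Hz


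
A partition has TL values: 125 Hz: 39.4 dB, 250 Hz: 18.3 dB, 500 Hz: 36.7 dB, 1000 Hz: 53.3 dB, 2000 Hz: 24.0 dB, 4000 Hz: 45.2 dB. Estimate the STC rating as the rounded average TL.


Given TL values at each frequency:
  125 Hz: 39.4 dB
  250 Hz: 18.3 dB
  500 Hz: 36.7 dB
  1000 Hz: 53.3 dB
  2000 Hz: 24.0 dB
  4000 Hz: 45.2 dB
Formula: STC ~ round(average of TL values)
Sum = 39.4 + 18.3 + 36.7 + 53.3 + 24.0 + 45.2 = 216.9
Average = 216.9 / 6 = 36.15
Rounded: 36

36


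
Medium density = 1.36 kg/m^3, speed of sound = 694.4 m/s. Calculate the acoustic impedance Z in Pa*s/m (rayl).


Given values:
  rho = 1.36 kg/m^3
  c = 694.4 m/s
Formula: Z = rho * c
Z = 1.36 * 694.4
Z = 944.38

944.38 rayl


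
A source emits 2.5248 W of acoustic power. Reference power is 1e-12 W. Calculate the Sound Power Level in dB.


Given values:
  W = 2.5248 W
  W_ref = 1e-12 W
Formula: SWL = 10 * log10(W / W_ref)
Compute ratio: W / W_ref = 2524800000000
Compute log10: log10(2524800000000) = 12.402227
Multiply: SWL = 10 * 12.402227 = 124.02

124.02 dB


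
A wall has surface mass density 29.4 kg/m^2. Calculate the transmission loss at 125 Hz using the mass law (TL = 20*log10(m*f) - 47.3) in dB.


Given values:
  m = 29.4 kg/m^2, f = 125 Hz
Formula: TL = 20 * log10(m * f) - 47.3
Compute m * f = 29.4 * 125 = 3675.0
Compute log10(3675.0) = 3.565257
Compute 20 * 3.565257 = 71.3051
TL = 71.3051 - 47.3 = 24.01

24.01 dB


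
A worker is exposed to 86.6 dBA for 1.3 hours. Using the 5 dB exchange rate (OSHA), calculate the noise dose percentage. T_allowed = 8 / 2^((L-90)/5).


Given values:
  L = 86.6 dBA, T = 1.3 hours
Formula: T_allowed = 8 / 2^((L - 90) / 5)
Compute exponent: (86.6 - 90) / 5 = -0.68
Compute 2^(-0.68) = 0.624165
T_allowed = 8 / 0.624165 = 12.817124 hours
Dose = (T / T_allowed) * 100
Dose = (1.3 / 12.817124) * 100 = 10.14

10.14 %


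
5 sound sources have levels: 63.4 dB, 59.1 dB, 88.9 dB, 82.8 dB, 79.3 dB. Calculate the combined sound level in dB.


Formula: L_total = 10 * log10( sum(10^(Li/10)) )
  Source 1: 10^(63.4/10) = 2187761.6239
  Source 2: 10^(59.1/10) = 812830.5162
  Source 3: 10^(88.9/10) = 776247116.6287
  Source 4: 10^(82.8/10) = 190546071.7963
  Source 5: 10^(79.3/10) = 85113803.8202
Sum of linear values = 1054907584.3853
L_total = 10 * log10(1054907584.3853) = 90.23

90.23 dB


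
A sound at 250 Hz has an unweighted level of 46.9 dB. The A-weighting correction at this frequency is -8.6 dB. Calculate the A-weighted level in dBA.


Given values:
  SPL = 46.9 dB
  A-weighting at 250 Hz = -8.6 dB
Formula: L_A = SPL + A_weight
L_A = 46.9 + (-8.6)
L_A = 38.3

38.3 dBA


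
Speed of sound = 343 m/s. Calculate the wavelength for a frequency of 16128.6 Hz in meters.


Given values:
  c = 343 m/s, f = 16128.6 Hz
Formula: lambda = c / f
lambda = 343 / 16128.6
lambda = 0.0213

0.0213 m


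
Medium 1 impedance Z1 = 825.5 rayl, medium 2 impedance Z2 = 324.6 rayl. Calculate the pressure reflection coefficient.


Given values:
  Z1 = 825.5 rayl, Z2 = 324.6 rayl
Formula: R = (Z2 - Z1) / (Z2 + Z1)
Numerator: Z2 - Z1 = 324.6 - 825.5 = -500.9
Denominator: Z2 + Z1 = 324.6 + 825.5 = 1150.1
R = -500.9 / 1150.1 = -0.4355

-0.4355


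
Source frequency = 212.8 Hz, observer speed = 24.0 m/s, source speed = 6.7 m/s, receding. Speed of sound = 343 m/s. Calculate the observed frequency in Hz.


Given values:
  f_s = 212.8 Hz, v_o = 24.0 m/s, v_s = 6.7 m/s
  Direction: receding
Formula: f_o = f_s * (c - v_o) / (c + v_s)
Numerator: c - v_o = 343 - 24.0 = 319.0
Denominator: c + v_s = 343 + 6.7 = 349.7
f_o = 212.8 * 319.0 / 349.7 = 194.12

194.12 Hz


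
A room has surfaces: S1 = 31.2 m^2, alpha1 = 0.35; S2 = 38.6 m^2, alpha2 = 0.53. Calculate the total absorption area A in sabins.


Given surfaces:
  Surface 1: 31.2 * 0.35 = 10.92
  Surface 2: 38.6 * 0.53 = 20.458
Formula: A = sum(Si * alpha_i)
A = 10.92 + 20.458
A = 31.38

31.38 sabins


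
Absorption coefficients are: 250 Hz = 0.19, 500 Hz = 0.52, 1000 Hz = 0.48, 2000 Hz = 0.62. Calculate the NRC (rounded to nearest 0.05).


Given values:
  a_250 = 0.19, a_500 = 0.52
  a_1000 = 0.48, a_2000 = 0.62
Formula: NRC = (a250 + a500 + a1000 + a2000) / 4
Sum = 0.19 + 0.52 + 0.48 + 0.62 = 1.81
NRC = 1.81 / 4 = 0.4525
Rounded to nearest 0.05: 0.45

0.45


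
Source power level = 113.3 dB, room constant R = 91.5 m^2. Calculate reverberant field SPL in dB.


Given values:
  Lw = 113.3 dB, R = 91.5 m^2
Formula: SPL = Lw + 10 * log10(4 / R)
Compute 4 / R = 4 / 91.5 = 0.043716
Compute 10 * log10(0.043716) = -13.5936
SPL = 113.3 + (-13.5936) = 99.71

99.71 dB


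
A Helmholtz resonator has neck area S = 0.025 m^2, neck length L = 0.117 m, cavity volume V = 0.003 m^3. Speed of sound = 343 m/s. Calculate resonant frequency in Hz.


Given values:
  S = 0.025 m^2, L = 0.117 m, V = 0.003 m^3, c = 343 m/s
Formula: f = (c / (2*pi)) * sqrt(S / (V * L))
Compute V * L = 0.003 * 0.117 = 0.000351
Compute S / (V * L) = 0.025 / 0.000351 = 71.2251
Compute sqrt(71.2251) = 8.439496
Compute c / (2*pi) = 343 / 6.283185 = 54.590148
f = 54.590148 * 8.439496 = 460.71

460.71 Hz


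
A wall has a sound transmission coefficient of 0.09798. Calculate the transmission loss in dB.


Given values:
  tau = 0.09798
Formula: TL = 10 * log10(1 / tau)
Compute 1 / tau = 1 / 0.09798 = 10.2062
Compute log10(10.2062) = 1.008864
TL = 10 * 1.008864 = 10.09

10.09 dB


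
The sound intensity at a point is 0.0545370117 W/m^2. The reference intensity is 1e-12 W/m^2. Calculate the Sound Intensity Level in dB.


Given values:
  I = 0.0545370117 W/m^2
  I_ref = 1e-12 W/m^2
Formula: SIL = 10 * log10(I / I_ref)
Compute ratio: I / I_ref = 54537011700
Compute log10: log10(54537011700) = 10.736691
Multiply: SIL = 10 * 10.736691 = 107.37

107.37 dB


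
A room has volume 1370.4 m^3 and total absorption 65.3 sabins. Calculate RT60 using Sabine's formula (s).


Given values:
  V = 1370.4 m^3
  A = 65.3 sabins
Formula: RT60 = 0.161 * V / A
Numerator: 0.161 * 1370.4 = 220.6344
RT60 = 220.6344 / 65.3 = 3.379

3.379 s


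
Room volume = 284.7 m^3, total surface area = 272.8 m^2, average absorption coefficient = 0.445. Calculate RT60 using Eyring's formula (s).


Given values:
  V = 284.7 m^3, S = 272.8 m^2, alpha = 0.445
Formula: RT60 = 0.161 * V / (-S * ln(1 - alpha))
Compute ln(1 - 0.445) = ln(0.555) = -0.588787
Denominator: -272.8 * -0.588787 = 160.6211
Numerator: 0.161 * 284.7 = 45.8367
RT60 = 45.8367 / 160.6211 = 0.285

0.285 s


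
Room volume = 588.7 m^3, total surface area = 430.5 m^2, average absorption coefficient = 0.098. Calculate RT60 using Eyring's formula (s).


Given values:
  V = 588.7 m^3, S = 430.5 m^2, alpha = 0.098
Formula: RT60 = 0.161 * V / (-S * ln(1 - alpha))
Compute ln(1 - 0.098) = ln(0.902) = -0.103141
Denominator: -430.5 * -0.103141 = 44.4022
Numerator: 0.161 * 588.7 = 94.7807
RT60 = 94.7807 / 44.4022 = 2.135

2.135 s


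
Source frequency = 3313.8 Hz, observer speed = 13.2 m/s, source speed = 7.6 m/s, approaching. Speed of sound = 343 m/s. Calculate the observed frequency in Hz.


Given values:
  f_s = 3313.8 Hz, v_o = 13.2 m/s, v_s = 7.6 m/s
  Direction: approaching
Formula: f_o = f_s * (c + v_o) / (c - v_s)
Numerator: c + v_o = 343 + 13.2 = 356.2
Denominator: c - v_s = 343 - 7.6 = 335.4
f_o = 3313.8 * 356.2 / 335.4 = 3519.31

3519.31 Hz


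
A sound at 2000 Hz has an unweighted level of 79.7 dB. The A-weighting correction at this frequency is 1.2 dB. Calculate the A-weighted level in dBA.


Given values:
  SPL = 79.7 dB
  A-weighting at 2000 Hz = 1.2 dB
Formula: L_A = SPL + A_weight
L_A = 79.7 + (1.2)
L_A = 80.9

80.9 dBA


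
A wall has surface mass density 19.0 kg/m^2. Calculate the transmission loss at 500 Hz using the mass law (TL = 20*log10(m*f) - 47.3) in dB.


Given values:
  m = 19.0 kg/m^2, f = 500 Hz
Formula: TL = 20 * log10(m * f) - 47.3
Compute m * f = 19.0 * 500 = 9500.0
Compute log10(9500.0) = 3.977724
Compute 20 * 3.977724 = 79.5545
TL = 79.5545 - 47.3 = 32.25

32.25 dB


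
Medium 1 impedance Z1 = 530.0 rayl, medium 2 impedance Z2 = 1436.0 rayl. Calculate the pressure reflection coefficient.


Given values:
  Z1 = 530.0 rayl, Z2 = 1436.0 rayl
Formula: R = (Z2 - Z1) / (Z2 + Z1)
Numerator: Z2 - Z1 = 1436.0 - 530.0 = 906.0
Denominator: Z2 + Z1 = 1436.0 + 530.0 = 1966.0
R = 906.0 / 1966.0 = 0.4608

0.4608


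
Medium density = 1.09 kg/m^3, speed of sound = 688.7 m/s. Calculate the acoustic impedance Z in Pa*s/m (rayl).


Given values:
  rho = 1.09 kg/m^3
  c = 688.7 m/s
Formula: Z = rho * c
Z = 1.09 * 688.7
Z = 750.68

750.68 rayl


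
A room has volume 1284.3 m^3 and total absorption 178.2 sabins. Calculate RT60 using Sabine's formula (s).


Given values:
  V = 1284.3 m^3
  A = 178.2 sabins
Formula: RT60 = 0.161 * V / A
Numerator: 0.161 * 1284.3 = 206.7723
RT60 = 206.7723 / 178.2 = 1.16

1.16 s


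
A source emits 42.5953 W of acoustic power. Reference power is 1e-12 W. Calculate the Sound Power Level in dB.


Given values:
  W = 42.5953 W
  W_ref = 1e-12 W
Formula: SWL = 10 * log10(W / W_ref)
Compute ratio: W / W_ref = 42595300000000
Compute log10: log10(42595300000000) = 13.629362
Multiply: SWL = 10 * 13.629362 = 136.29

136.29 dB


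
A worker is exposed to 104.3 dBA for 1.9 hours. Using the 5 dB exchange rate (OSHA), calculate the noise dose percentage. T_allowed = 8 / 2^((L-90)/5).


Given values:
  L = 104.3 dBA, T = 1.9 hours
Formula: T_allowed = 8 / 2^((L - 90) / 5)
Compute exponent: (104.3 - 90) / 5 = 2.86
Compute 2^(2.86) = 7.260153
T_allowed = 8 / 7.260153 = 1.101905 hours
Dose = (T / T_allowed) * 100
Dose = (1.9 / 1.101905) * 100 = 172.43

172.43 %


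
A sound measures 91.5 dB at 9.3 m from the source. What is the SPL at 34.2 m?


Given values:
  SPL1 = 91.5 dB, r1 = 9.3 m, r2 = 34.2 m
Formula: SPL2 = SPL1 - 20 * log10(r2 / r1)
Compute ratio: r2 / r1 = 34.2 / 9.3 = 3.6774
Compute log10: log10(3.6774) = 0.565541
Compute drop: 20 * 0.565541 = 11.3108
SPL2 = 91.5 - 11.3108 = 80.19

80.19 dB


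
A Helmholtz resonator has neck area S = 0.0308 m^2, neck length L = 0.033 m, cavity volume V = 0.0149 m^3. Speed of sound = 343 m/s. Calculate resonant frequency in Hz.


Given values:
  S = 0.0308 m^2, L = 0.033 m, V = 0.0149 m^3, c = 343 m/s
Formula: f = (c / (2*pi)) * sqrt(S / (V * L))
Compute V * L = 0.0149 * 0.033 = 0.0004917
Compute S / (V * L) = 0.0308 / 0.0004917 = 62.6398
Compute sqrt(62.6398) = 7.914531
Compute c / (2*pi) = 343 / 6.283185 = 54.590148
f = 54.590148 * 7.914531 = 432.06

432.06 Hz


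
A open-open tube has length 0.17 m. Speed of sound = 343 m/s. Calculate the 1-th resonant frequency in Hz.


Given values:
  Tube type: open-open, L = 0.17 m, c = 343 m/s, n = 1
Formula: f_n = n * c / (2 * L)
Compute 2 * L = 2 * 0.17 = 0.34
f = 1 * 343 / 0.34
f = 1008.82

1008.82 Hz


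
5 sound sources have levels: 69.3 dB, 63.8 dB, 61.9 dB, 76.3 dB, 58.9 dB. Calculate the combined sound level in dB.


Formula: L_total = 10 * log10( sum(10^(Li/10)) )
  Source 1: 10^(69.3/10) = 8511380.382
  Source 2: 10^(63.8/10) = 2398832.919
  Source 3: 10^(61.9/10) = 1548816.6189
  Source 4: 10^(76.3/10) = 42657951.8802
  Source 5: 10^(58.9/10) = 776247.1166
Sum of linear values = 55893228.9167
L_total = 10 * log10(55893228.9167) = 77.47

77.47 dB


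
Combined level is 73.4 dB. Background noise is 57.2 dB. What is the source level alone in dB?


Given values:
  L_total = 73.4 dB, L_bg = 57.2 dB
Formula: L_source = 10 * log10(10^(L_total/10) - 10^(L_bg/10))
Convert to linear:
  10^(73.4/10) = 21877616.2395
  10^(57.2/10) = 524807.4602
Difference: 21877616.2395 - 524807.4602 = 21352808.7793
L_source = 10 * log10(21352808.7793) = 73.29

73.29 dB


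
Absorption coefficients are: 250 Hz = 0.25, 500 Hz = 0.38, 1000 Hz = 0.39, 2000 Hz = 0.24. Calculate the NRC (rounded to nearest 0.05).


Given values:
  a_250 = 0.25, a_500 = 0.38
  a_1000 = 0.39, a_2000 = 0.24
Formula: NRC = (a250 + a500 + a1000 + a2000) / 4
Sum = 0.25 + 0.38 + 0.39 + 0.24 = 1.26
NRC = 1.26 / 4 = 0.315
Rounded to nearest 0.05: 0.3

0.3


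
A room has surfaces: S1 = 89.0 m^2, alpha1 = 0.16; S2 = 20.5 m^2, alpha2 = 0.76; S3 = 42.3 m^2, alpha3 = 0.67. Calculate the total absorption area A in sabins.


Given surfaces:
  Surface 1: 89.0 * 0.16 = 14.24
  Surface 2: 20.5 * 0.76 = 15.58
  Surface 3: 42.3 * 0.67 = 28.341
Formula: A = sum(Si * alpha_i)
A = 14.24 + 15.58 + 28.341
A = 58.16

58.16 sabins


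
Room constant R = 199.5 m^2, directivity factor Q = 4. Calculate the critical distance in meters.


Given values:
  R = 199.5 m^2, Q = 4
Formula: d_c = 0.141 * sqrt(Q * R)
Compute Q * R = 4 * 199.5 = 798.0
Compute sqrt(798.0) = 28.2489
d_c = 0.141 * 28.2489 = 3.983

3.983 m


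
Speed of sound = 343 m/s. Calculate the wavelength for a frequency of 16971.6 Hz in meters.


Given values:
  c = 343 m/s, f = 16971.6 Hz
Formula: lambda = c / f
lambda = 343 / 16971.6
lambda = 0.0202

0.0202 m


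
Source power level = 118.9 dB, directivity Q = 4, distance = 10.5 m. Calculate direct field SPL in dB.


Given values:
  Lw = 118.9 dB, Q = 4, r = 10.5 m
Formula: SPL = Lw + 10 * log10(Q / (4 * pi * r^2))
Compute 4 * pi * r^2 = 4 * pi * 10.5^2 = 1385.4424
Compute Q / denom = 4 / 1385.4424 = 0.00288716
Compute 10 * log10(0.00288716) = -25.3953
SPL = 118.9 + (-25.3953) = 93.5

93.5 dB


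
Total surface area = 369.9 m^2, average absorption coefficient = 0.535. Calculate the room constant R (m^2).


Given values:
  S = 369.9 m^2, alpha = 0.535
Formula: R = S * alpha / (1 - alpha)
Numerator: 369.9 * 0.535 = 197.8965
Denominator: 1 - 0.535 = 0.465
R = 197.8965 / 0.465 = 425.58

425.58 m^2


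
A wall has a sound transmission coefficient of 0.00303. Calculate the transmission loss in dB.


Given values:
  tau = 0.00303
Formula: TL = 10 * log10(1 / tau)
Compute 1 / tau = 1 / 0.00303 = 330.033
Compute log10(330.033) = 2.518557
TL = 10 * 2.518557 = 25.19

25.19 dB


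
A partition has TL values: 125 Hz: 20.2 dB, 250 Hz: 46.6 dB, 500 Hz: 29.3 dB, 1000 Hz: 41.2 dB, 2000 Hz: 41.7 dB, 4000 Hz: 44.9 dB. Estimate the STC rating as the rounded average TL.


Given TL values at each frequency:
  125 Hz: 20.2 dB
  250 Hz: 46.6 dB
  500 Hz: 29.3 dB
  1000 Hz: 41.2 dB
  2000 Hz: 41.7 dB
  4000 Hz: 44.9 dB
Formula: STC ~ round(average of TL values)
Sum = 20.2 + 46.6 + 29.3 + 41.2 + 41.7 + 44.9 = 223.9
Average = 223.9 / 6 = 37.32
Rounded: 37

37


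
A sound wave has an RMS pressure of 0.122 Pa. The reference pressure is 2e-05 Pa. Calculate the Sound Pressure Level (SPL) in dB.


Given values:
  p = 0.122 Pa
  p_ref = 2e-05 Pa
Formula: SPL = 20 * log10(p / p_ref)
Compute ratio: p / p_ref = 0.122 / 2e-05 = 6100
Compute log10: log10(6100) = 3.78533
Multiply: SPL = 20 * 3.78533 = 75.71

75.71 dB


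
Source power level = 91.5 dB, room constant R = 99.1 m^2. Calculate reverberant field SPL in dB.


Given values:
  Lw = 91.5 dB, R = 99.1 m^2
Formula: SPL = Lw + 10 * log10(4 / R)
Compute 4 / R = 4 / 99.1 = 0.040363
Compute 10 * log10(0.040363) = -13.9402
SPL = 91.5 + (-13.9402) = 77.56

77.56 dB


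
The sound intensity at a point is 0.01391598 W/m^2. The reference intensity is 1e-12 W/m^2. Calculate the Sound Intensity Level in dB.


Given values:
  I = 0.01391598 W/m^2
  I_ref = 1e-12 W/m^2
Formula: SIL = 10 * log10(I / I_ref)
Compute ratio: I / I_ref = 13915980000
Compute log10: log10(13915980000) = 10.143514
Multiply: SIL = 10 * 10.143514 = 101.44

101.44 dB


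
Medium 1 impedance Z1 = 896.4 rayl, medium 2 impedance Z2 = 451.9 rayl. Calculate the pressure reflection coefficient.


Given values:
  Z1 = 896.4 rayl, Z2 = 451.9 rayl
Formula: R = (Z2 - Z1) / (Z2 + Z1)
Numerator: Z2 - Z1 = 451.9 - 896.4 = -444.5
Denominator: Z2 + Z1 = 451.9 + 896.4 = 1348.3
R = -444.5 / 1348.3 = -0.3297

-0.3297


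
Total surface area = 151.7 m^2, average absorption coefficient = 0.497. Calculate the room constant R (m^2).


Given values:
  S = 151.7 m^2, alpha = 0.497
Formula: R = S * alpha / (1 - alpha)
Numerator: 151.7 * 0.497 = 75.3949
Denominator: 1 - 0.497 = 0.503
R = 75.3949 / 0.503 = 149.89

149.89 m^2


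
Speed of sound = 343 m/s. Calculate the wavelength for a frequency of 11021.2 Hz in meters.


Given values:
  c = 343 m/s, f = 11021.2 Hz
Formula: lambda = c / f
lambda = 343 / 11021.2
lambda = 0.0311

0.0311 m


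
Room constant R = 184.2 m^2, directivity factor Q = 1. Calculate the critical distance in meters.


Given values:
  R = 184.2 m^2, Q = 1
Formula: d_c = 0.141 * sqrt(Q * R)
Compute Q * R = 1 * 184.2 = 184.2
Compute sqrt(184.2) = 13.572
d_c = 0.141 * 13.572 = 1.914

1.914 m


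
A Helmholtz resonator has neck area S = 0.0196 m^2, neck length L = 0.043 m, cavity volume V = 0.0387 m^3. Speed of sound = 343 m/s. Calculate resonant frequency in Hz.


Given values:
  S = 0.0196 m^2, L = 0.043 m, V = 0.0387 m^3, c = 343 m/s
Formula: f = (c / (2*pi)) * sqrt(S / (V * L))
Compute V * L = 0.0387 * 0.043 = 0.0016641
Compute S / (V * L) = 0.0196 / 0.0016641 = 11.7781
Compute sqrt(11.7781) = 3.431924
Compute c / (2*pi) = 343 / 6.283185 = 54.590148
f = 54.590148 * 3.431924 = 187.35

187.35 Hz


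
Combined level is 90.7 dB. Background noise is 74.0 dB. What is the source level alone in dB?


Given values:
  L_total = 90.7 dB, L_bg = 74.0 dB
Formula: L_source = 10 * log10(10^(L_total/10) - 10^(L_bg/10))
Convert to linear:
  10^(90.7/10) = 1174897554.9395
  10^(74.0/10) = 25118864.3151
Difference: 1174897554.9395 - 25118864.3151 = 1149778690.6244
L_source = 10 * log10(1149778690.6244) = 90.61

90.61 dB


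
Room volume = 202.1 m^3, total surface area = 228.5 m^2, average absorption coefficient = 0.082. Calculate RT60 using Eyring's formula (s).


Given values:
  V = 202.1 m^3, S = 228.5 m^2, alpha = 0.082
Formula: RT60 = 0.161 * V / (-S * ln(1 - alpha))
Compute ln(1 - 0.082) = ln(0.918) = -0.085558
Denominator: -228.5 * -0.085558 = 19.55
Numerator: 0.161 * 202.1 = 32.5381
RT60 = 32.5381 / 19.55 = 1.664

1.664 s


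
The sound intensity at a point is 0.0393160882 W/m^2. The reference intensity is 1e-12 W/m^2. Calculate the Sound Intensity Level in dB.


Given values:
  I = 0.0393160882 W/m^2
  I_ref = 1e-12 W/m^2
Formula: SIL = 10 * log10(I / I_ref)
Compute ratio: I / I_ref = 39316088200
Compute log10: log10(39316088200) = 10.59457
Multiply: SIL = 10 * 10.59457 = 105.95

105.95 dB


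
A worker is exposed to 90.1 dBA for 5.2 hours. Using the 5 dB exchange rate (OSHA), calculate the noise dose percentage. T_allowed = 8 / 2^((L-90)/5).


Given values:
  L = 90.1 dBA, T = 5.2 hours
Formula: T_allowed = 8 / 2^((L - 90) / 5)
Compute exponent: (90.1 - 90) / 5 = 0.02
Compute 2^(0.02) = 1.013959
T_allowed = 8 / 1.013959 = 7.889865 hours
Dose = (T / T_allowed) * 100
Dose = (5.2 / 7.889865) * 100 = 65.91

65.91 %


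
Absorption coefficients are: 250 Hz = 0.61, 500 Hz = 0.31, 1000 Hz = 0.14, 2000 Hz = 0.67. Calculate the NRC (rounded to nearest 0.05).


Given values:
  a_250 = 0.61, a_500 = 0.31
  a_1000 = 0.14, a_2000 = 0.67
Formula: NRC = (a250 + a500 + a1000 + a2000) / 4
Sum = 0.61 + 0.31 + 0.14 + 0.67 = 1.73
NRC = 1.73 / 4 = 0.4325
Rounded to nearest 0.05: 0.45

0.45


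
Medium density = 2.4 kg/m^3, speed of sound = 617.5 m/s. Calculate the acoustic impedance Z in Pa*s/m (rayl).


Given values:
  rho = 2.4 kg/m^3
  c = 617.5 m/s
Formula: Z = rho * c
Z = 2.4 * 617.5
Z = 1482.0

1482.0 rayl


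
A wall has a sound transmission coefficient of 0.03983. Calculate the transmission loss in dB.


Given values:
  tau = 0.03983
Formula: TL = 10 * log10(1 / tau)
Compute 1 / tau = 1 / 0.03983 = 25.1067
Compute log10(25.1067) = 1.39979
TL = 10 * 1.39979 = 14.0

14.0 dB


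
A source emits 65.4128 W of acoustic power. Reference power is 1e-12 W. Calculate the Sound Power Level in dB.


Given values:
  W = 65.4128 W
  W_ref = 1e-12 W
Formula: SWL = 10 * log10(W / W_ref)
Compute ratio: W / W_ref = 65412800000000
Compute log10: log10(65412800000000) = 13.815663
Multiply: SWL = 10 * 13.815663 = 138.16

138.16 dB


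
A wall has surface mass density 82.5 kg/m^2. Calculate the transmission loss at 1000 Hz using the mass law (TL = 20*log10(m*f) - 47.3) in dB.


Given values:
  m = 82.5 kg/m^2, f = 1000 Hz
Formula: TL = 20 * log10(m * f) - 47.3
Compute m * f = 82.5 * 1000 = 82500.0
Compute log10(82500.0) = 4.916454
Compute 20 * 4.916454 = 98.3291
TL = 98.3291 - 47.3 = 51.03

51.03 dB


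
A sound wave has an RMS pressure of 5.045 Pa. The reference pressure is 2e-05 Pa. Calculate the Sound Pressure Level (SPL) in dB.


Given values:
  p = 5.045 Pa
  p_ref = 2e-05 Pa
Formula: SPL = 20 * log10(p / p_ref)
Compute ratio: p / p_ref = 5.045 / 2e-05 = 252250
Compute log10: log10(252250) = 5.401831
Multiply: SPL = 20 * 5.401831 = 108.04

108.04 dB


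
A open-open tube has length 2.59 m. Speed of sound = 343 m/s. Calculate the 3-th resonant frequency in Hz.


Given values:
  Tube type: open-open, L = 2.59 m, c = 343 m/s, n = 3
Formula: f_n = n * c / (2 * L)
Compute 2 * L = 2 * 2.59 = 5.18
f = 3 * 343 / 5.18
f = 198.65

198.65 Hz


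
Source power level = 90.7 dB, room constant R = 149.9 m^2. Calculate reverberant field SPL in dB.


Given values:
  Lw = 90.7 dB, R = 149.9 m^2
Formula: SPL = Lw + 10 * log10(4 / R)
Compute 4 / R = 4 / 149.9 = 0.026684
Compute 10 * log10(0.026684) = -15.7375
SPL = 90.7 + (-15.7375) = 74.96

74.96 dB


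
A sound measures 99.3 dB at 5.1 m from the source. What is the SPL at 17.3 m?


Given values:
  SPL1 = 99.3 dB, r1 = 5.1 m, r2 = 17.3 m
Formula: SPL2 = SPL1 - 20 * log10(r2 / r1)
Compute ratio: r2 / r1 = 17.3 / 5.1 = 3.3922
Compute log10: log10(3.3922) = 0.530481
Compute drop: 20 * 0.530481 = 10.6096
SPL2 = 99.3 - 10.6096 = 88.69

88.69 dB


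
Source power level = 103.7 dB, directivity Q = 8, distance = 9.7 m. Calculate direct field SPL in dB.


Given values:
  Lw = 103.7 dB, Q = 8, r = 9.7 m
Formula: SPL = Lw + 10 * log10(Q / (4 * pi * r^2))
Compute 4 * pi * r^2 = 4 * pi * 9.7^2 = 1182.3698
Compute Q / denom = 8 / 1182.3698 = 0.00676607
Compute 10 * log10(0.00676607) = -21.6966
SPL = 103.7 + (-21.6966) = 82.0

82.0 dB


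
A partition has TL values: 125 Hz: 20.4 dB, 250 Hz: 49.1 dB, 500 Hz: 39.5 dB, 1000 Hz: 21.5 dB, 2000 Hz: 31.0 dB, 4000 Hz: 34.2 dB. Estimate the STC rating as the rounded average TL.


Given TL values at each frequency:
  125 Hz: 20.4 dB
  250 Hz: 49.1 dB
  500 Hz: 39.5 dB
  1000 Hz: 21.5 dB
  2000 Hz: 31.0 dB
  4000 Hz: 34.2 dB
Formula: STC ~ round(average of TL values)
Sum = 20.4 + 49.1 + 39.5 + 21.5 + 31.0 + 34.2 = 195.7
Average = 195.7 / 6 = 32.62
Rounded: 33

33


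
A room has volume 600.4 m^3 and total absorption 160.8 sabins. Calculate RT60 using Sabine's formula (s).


Given values:
  V = 600.4 m^3
  A = 160.8 sabins
Formula: RT60 = 0.161 * V / A
Numerator: 0.161 * 600.4 = 96.6644
RT60 = 96.6644 / 160.8 = 0.601

0.601 s


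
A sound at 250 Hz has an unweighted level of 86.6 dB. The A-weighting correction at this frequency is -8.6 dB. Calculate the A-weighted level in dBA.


Given values:
  SPL = 86.6 dB
  A-weighting at 250 Hz = -8.6 dB
Formula: L_A = SPL + A_weight
L_A = 86.6 + (-8.6)
L_A = 78.0

78.0 dBA


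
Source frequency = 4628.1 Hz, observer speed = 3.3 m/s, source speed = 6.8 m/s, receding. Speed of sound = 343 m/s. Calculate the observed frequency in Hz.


Given values:
  f_s = 4628.1 Hz, v_o = 3.3 m/s, v_s = 6.8 m/s
  Direction: receding
Formula: f_o = f_s * (c - v_o) / (c + v_s)
Numerator: c - v_o = 343 - 3.3 = 339.7
Denominator: c + v_s = 343 + 6.8 = 349.8
f_o = 4628.1 * 339.7 / 349.8 = 4494.47

4494.47 Hz


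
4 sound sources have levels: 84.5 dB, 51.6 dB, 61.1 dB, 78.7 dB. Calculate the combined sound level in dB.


Formula: L_total = 10 * log10( sum(10^(Li/10)) )
  Source 1: 10^(84.5/10) = 281838293.1264
  Source 2: 10^(51.6/10) = 144543.9771
  Source 3: 10^(61.1/10) = 1288249.5517
  Source 4: 10^(78.7/10) = 74131024.1301
Sum of linear values = 357402110.7853
L_total = 10 * log10(357402110.7853) = 85.53

85.53 dB


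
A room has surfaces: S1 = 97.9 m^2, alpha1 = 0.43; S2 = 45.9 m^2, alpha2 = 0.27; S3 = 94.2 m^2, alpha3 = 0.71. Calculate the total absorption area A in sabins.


Given surfaces:
  Surface 1: 97.9 * 0.43 = 42.097
  Surface 2: 45.9 * 0.27 = 12.393
  Surface 3: 94.2 * 0.71 = 66.882
Formula: A = sum(Si * alpha_i)
A = 42.097 + 12.393 + 66.882
A = 121.37

121.37 sabins


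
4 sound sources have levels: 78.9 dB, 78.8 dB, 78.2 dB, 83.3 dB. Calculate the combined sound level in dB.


Formula: L_total = 10 * log10( sum(10^(Li/10)) )
  Source 1: 10^(78.9/10) = 77624711.6629
  Source 2: 10^(78.8/10) = 75857757.5029
  Source 3: 10^(78.2/10) = 66069344.8008
  Source 4: 10^(83.3/10) = 213796208.9502
Sum of linear values = 433348022.9168
L_total = 10 * log10(433348022.9168) = 86.37

86.37 dB


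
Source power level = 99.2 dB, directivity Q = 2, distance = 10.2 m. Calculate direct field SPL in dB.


Given values:
  Lw = 99.2 dB, Q = 2, r = 10.2 m
Formula: SPL = Lw + 10 * log10(Q / (4 * pi * r^2))
Compute 4 * pi * r^2 = 4 * pi * 10.2^2 = 1307.4052
Compute Q / denom = 2 / 1307.4052 = 0.00152975
Compute 10 * log10(0.00152975) = -28.1538
SPL = 99.2 + (-28.1538) = 71.05

71.05 dB


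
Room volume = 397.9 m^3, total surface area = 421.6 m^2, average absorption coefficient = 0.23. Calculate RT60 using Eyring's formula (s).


Given values:
  V = 397.9 m^3, S = 421.6 m^2, alpha = 0.23
Formula: RT60 = 0.161 * V / (-S * ln(1 - alpha))
Compute ln(1 - 0.23) = ln(0.77) = -0.261365
Denominator: -421.6 * -0.261365 = 110.1915
Numerator: 0.161 * 397.9 = 64.0619
RT60 = 64.0619 / 110.1915 = 0.581

0.581 s


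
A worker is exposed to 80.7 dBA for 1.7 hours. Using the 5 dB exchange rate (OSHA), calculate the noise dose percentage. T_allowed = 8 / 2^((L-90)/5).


Given values:
  L = 80.7 dBA, T = 1.7 hours
Formula: T_allowed = 8 / 2^((L - 90) / 5)
Compute exponent: (80.7 - 90) / 5 = -1.86
Compute 2^(-1.86) = 0.275476
T_allowed = 8 / 0.275476 = 29.040642 hours
Dose = (T / T_allowed) * 100
Dose = (1.7 / 29.040642) * 100 = 5.85

5.85 %


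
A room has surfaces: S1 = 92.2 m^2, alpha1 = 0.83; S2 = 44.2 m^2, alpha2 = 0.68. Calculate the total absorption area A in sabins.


Given surfaces:
  Surface 1: 92.2 * 0.83 = 76.526
  Surface 2: 44.2 * 0.68 = 30.056
Formula: A = sum(Si * alpha_i)
A = 76.526 + 30.056
A = 106.58

106.58 sabins


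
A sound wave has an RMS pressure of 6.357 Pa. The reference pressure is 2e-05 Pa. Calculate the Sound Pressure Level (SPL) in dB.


Given values:
  p = 6.357 Pa
  p_ref = 2e-05 Pa
Formula: SPL = 20 * log10(p / p_ref)
Compute ratio: p / p_ref = 6.357 / 2e-05 = 317850
Compute log10: log10(317850) = 5.502222
Multiply: SPL = 20 * 5.502222 = 110.04

110.04 dB


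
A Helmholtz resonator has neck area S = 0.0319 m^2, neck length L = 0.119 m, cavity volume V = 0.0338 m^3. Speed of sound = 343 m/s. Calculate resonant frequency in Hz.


Given values:
  S = 0.0319 m^2, L = 0.119 m, V = 0.0338 m^3, c = 343 m/s
Formula: f = (c / (2*pi)) * sqrt(S / (V * L))
Compute V * L = 0.0338 * 0.119 = 0.0040222
Compute S / (V * L) = 0.0319 / 0.0040222 = 7.931
Compute sqrt(7.931) = 2.816203
Compute c / (2*pi) = 343 / 6.283185 = 54.590148
f = 54.590148 * 2.816203 = 153.74

153.74 Hz


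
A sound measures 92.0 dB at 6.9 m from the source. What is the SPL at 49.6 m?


Given values:
  SPL1 = 92.0 dB, r1 = 6.9 m, r2 = 49.6 m
Formula: SPL2 = SPL1 - 20 * log10(r2 / r1)
Compute ratio: r2 / r1 = 49.6 / 6.9 = 7.1884
Compute log10: log10(7.1884) = 0.856632
Compute drop: 20 * 0.856632 = 17.1326
SPL2 = 92.0 - 17.1326 = 74.87

74.87 dB


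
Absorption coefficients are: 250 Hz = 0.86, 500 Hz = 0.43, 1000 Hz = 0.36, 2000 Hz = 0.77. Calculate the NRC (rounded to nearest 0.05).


Given values:
  a_250 = 0.86, a_500 = 0.43
  a_1000 = 0.36, a_2000 = 0.77
Formula: NRC = (a250 + a500 + a1000 + a2000) / 4
Sum = 0.86 + 0.43 + 0.36 + 0.77 = 2.42
NRC = 2.42 / 4 = 0.605
Rounded to nearest 0.05: 0.6

0.6


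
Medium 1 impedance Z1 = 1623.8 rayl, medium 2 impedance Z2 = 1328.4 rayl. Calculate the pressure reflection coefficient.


Given values:
  Z1 = 1623.8 rayl, Z2 = 1328.4 rayl
Formula: R = (Z2 - Z1) / (Z2 + Z1)
Numerator: Z2 - Z1 = 1328.4 - 1623.8 = -295.4
Denominator: Z2 + Z1 = 1328.4 + 1623.8 = 2952.2
R = -295.4 / 2952.2 = -0.1001

-0.1001


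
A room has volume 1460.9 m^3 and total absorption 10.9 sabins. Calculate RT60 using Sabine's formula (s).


Given values:
  V = 1460.9 m^3
  A = 10.9 sabins
Formula: RT60 = 0.161 * V / A
Numerator: 0.161 * 1460.9 = 235.2049
RT60 = 235.2049 / 10.9 = 21.578

21.578 s


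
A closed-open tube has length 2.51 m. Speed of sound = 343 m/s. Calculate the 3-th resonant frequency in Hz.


Given values:
  Tube type: closed-open, L = 2.51 m, c = 343 m/s, n = 3
Formula: f_n = (2n - 1) * c / (4 * L)
Compute 2n - 1 = 2*3 - 1 = 5
Compute 4 * L = 4 * 2.51 = 10.04
f = 5 * 343 / 10.04
f = 170.82

170.82 Hz


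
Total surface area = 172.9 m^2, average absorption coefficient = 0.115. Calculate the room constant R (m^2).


Given values:
  S = 172.9 m^2, alpha = 0.115
Formula: R = S * alpha / (1 - alpha)
Numerator: 172.9 * 0.115 = 19.8835
Denominator: 1 - 0.115 = 0.885
R = 19.8835 / 0.885 = 22.47

22.47 m^2


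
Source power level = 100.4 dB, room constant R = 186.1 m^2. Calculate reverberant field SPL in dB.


Given values:
  Lw = 100.4 dB, R = 186.1 m^2
Formula: SPL = Lw + 10 * log10(4 / R)
Compute 4 / R = 4 / 186.1 = 0.021494
Compute 10 * log10(0.021494) = -16.6768
SPL = 100.4 + (-16.6768) = 83.72

83.72 dB


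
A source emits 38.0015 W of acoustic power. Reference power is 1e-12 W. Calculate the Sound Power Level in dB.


Given values:
  W = 38.0015 W
  W_ref = 1e-12 W
Formula: SWL = 10 * log10(W / W_ref)
Compute ratio: W / W_ref = 38001500000000
Compute log10: log10(38001500000000) = 13.579801
Multiply: SWL = 10 * 13.579801 = 135.8

135.8 dB


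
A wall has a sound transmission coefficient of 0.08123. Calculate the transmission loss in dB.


Given values:
  tau = 0.08123
Formula: TL = 10 * log10(1 / tau)
Compute 1 / tau = 1 / 0.08123 = 12.3107
Compute log10(12.3107) = 1.090283
TL = 10 * 1.090283 = 10.9

10.9 dB


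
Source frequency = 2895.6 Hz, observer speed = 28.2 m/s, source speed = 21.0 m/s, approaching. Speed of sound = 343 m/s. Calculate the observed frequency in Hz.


Given values:
  f_s = 2895.6 Hz, v_o = 28.2 m/s, v_s = 21.0 m/s
  Direction: approaching
Formula: f_o = f_s * (c + v_o) / (c - v_s)
Numerator: c + v_o = 343 + 28.2 = 371.2
Denominator: c - v_s = 343 - 21.0 = 322.0
f_o = 2895.6 * 371.2 / 322.0 = 3338.03

3338.03 Hz


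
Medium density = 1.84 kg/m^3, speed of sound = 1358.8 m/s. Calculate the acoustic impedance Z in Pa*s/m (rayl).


Given values:
  rho = 1.84 kg/m^3
  c = 1358.8 m/s
Formula: Z = rho * c
Z = 1.84 * 1358.8
Z = 2500.19

2500.19 rayl


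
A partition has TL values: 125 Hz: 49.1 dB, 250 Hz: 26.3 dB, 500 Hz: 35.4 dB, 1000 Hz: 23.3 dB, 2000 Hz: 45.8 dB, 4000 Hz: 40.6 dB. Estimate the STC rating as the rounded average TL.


Given TL values at each frequency:
  125 Hz: 49.1 dB
  250 Hz: 26.3 dB
  500 Hz: 35.4 dB
  1000 Hz: 23.3 dB
  2000 Hz: 45.8 dB
  4000 Hz: 40.6 dB
Formula: STC ~ round(average of TL values)
Sum = 49.1 + 26.3 + 35.4 + 23.3 + 45.8 + 40.6 = 220.5
Average = 220.5 / 6 = 36.75
Rounded: 37

37


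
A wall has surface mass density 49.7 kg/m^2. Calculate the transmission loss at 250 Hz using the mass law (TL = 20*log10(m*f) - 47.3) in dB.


Given values:
  m = 49.7 kg/m^2, f = 250 Hz
Formula: TL = 20 * log10(m * f) - 47.3
Compute m * f = 49.7 * 250 = 12425.0
Compute log10(12425.0) = 4.094296
Compute 20 * 4.094296 = 81.8859
TL = 81.8859 - 47.3 = 34.59

34.59 dB


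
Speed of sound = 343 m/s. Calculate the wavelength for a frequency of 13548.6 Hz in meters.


Given values:
  c = 343 m/s, f = 13548.6 Hz
Formula: lambda = c / f
lambda = 343 / 13548.6
lambda = 0.0253

0.0253 m


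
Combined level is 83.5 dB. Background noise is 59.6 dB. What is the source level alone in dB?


Given values:
  L_total = 83.5 dB, L_bg = 59.6 dB
Formula: L_source = 10 * log10(10^(L_total/10) - 10^(L_bg/10))
Convert to linear:
  10^(83.5/10) = 223872113.8568
  10^(59.6/10) = 912010.8394
Difference: 223872113.8568 - 912010.8394 = 222960103.0174
L_source = 10 * log10(222960103.0174) = 83.48

83.48 dB


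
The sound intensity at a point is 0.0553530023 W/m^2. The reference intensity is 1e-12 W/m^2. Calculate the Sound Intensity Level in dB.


Given values:
  I = 0.0553530023 W/m^2
  I_ref = 1e-12 W/m^2
Formula: SIL = 10 * log10(I / I_ref)
Compute ratio: I / I_ref = 55353002300
Compute log10: log10(55353002300) = 10.743141
Multiply: SIL = 10 * 10.743141 = 107.43

107.43 dB


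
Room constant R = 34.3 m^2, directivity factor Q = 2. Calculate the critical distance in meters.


Given values:
  R = 34.3 m^2, Q = 2
Formula: d_c = 0.141 * sqrt(Q * R)
Compute Q * R = 2 * 34.3 = 68.6
Compute sqrt(68.6) = 8.2825
d_c = 0.141 * 8.2825 = 1.168

1.168 m


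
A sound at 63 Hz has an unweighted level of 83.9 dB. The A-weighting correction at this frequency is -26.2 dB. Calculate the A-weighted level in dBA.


Given values:
  SPL = 83.9 dB
  A-weighting at 63 Hz = -26.2 dB
Formula: L_A = SPL + A_weight
L_A = 83.9 + (-26.2)
L_A = 57.7

57.7 dBA


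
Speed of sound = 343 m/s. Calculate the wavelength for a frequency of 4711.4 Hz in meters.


Given values:
  c = 343 m/s, f = 4711.4 Hz
Formula: lambda = c / f
lambda = 343 / 4711.4
lambda = 0.0728

0.0728 m


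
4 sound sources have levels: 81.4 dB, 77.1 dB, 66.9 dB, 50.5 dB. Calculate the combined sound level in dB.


Formula: L_total = 10 * log10( sum(10^(Li/10)) )
  Source 1: 10^(81.4/10) = 138038426.4603
  Source 2: 10^(77.1/10) = 51286138.3991
  Source 3: 10^(66.9/10) = 4897788.1937
  Source 4: 10^(50.5/10) = 112201.8454
Sum of linear values = 194334554.8985
L_total = 10 * log10(194334554.8985) = 82.89

82.89 dB


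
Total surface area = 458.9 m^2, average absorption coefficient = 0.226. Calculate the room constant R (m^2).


Given values:
  S = 458.9 m^2, alpha = 0.226
Formula: R = S * alpha / (1 - alpha)
Numerator: 458.9 * 0.226 = 103.7114
Denominator: 1 - 0.226 = 0.774
R = 103.7114 / 0.774 = 133.99

133.99 m^2


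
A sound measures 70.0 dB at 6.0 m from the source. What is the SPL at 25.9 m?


Given values:
  SPL1 = 70.0 dB, r1 = 6.0 m, r2 = 25.9 m
Formula: SPL2 = SPL1 - 20 * log10(r2 / r1)
Compute ratio: r2 / r1 = 25.9 / 6.0 = 4.3167
Compute log10: log10(4.3167) = 0.635152
Compute drop: 20 * 0.635152 = 12.703
SPL2 = 70.0 - 12.703 = 57.3

57.3 dB


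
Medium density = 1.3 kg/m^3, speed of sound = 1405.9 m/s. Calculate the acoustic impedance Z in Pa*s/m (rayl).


Given values:
  rho = 1.3 kg/m^3
  c = 1405.9 m/s
Formula: Z = rho * c
Z = 1.3 * 1405.9
Z = 1827.67

1827.67 rayl


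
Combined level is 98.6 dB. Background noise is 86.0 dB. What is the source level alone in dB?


Given values:
  L_total = 98.6 dB, L_bg = 86.0 dB
Formula: L_source = 10 * log10(10^(L_total/10) - 10^(L_bg/10))
Convert to linear:
  10^(98.6/10) = 7244359600.7499
  10^(86.0/10) = 398107170.5535
Difference: 7244359600.7499 - 398107170.5535 = 6846252430.1964
L_source = 10 * log10(6846252430.1964) = 98.35

98.35 dB


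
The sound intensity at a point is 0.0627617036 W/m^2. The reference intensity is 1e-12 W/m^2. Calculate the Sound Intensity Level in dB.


Given values:
  I = 0.0627617036 W/m^2
  I_ref = 1e-12 W/m^2
Formula: SIL = 10 * log10(I / I_ref)
Compute ratio: I / I_ref = 62761703600
Compute log10: log10(62761703600) = 10.797695
Multiply: SIL = 10 * 10.797695 = 107.98

107.98 dB


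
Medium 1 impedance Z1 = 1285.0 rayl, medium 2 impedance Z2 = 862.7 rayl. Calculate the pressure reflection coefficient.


Given values:
  Z1 = 1285.0 rayl, Z2 = 862.7 rayl
Formula: R = (Z2 - Z1) / (Z2 + Z1)
Numerator: Z2 - Z1 = 862.7 - 1285.0 = -422.3
Denominator: Z2 + Z1 = 862.7 + 1285.0 = 2147.7
R = -422.3 / 2147.7 = -0.1966

-0.1966


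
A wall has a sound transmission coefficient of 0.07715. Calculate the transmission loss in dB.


Given values:
  tau = 0.07715
Formula: TL = 10 * log10(1 / tau)
Compute 1 / tau = 1 / 0.07715 = 12.9618
Compute log10(12.9618) = 1.112665
TL = 10 * 1.112665 = 11.13

11.13 dB


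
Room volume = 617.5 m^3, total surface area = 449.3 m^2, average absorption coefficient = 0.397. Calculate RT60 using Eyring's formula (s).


Given values:
  V = 617.5 m^3, S = 449.3 m^2, alpha = 0.397
Formula: RT60 = 0.161 * V / (-S * ln(1 - alpha))
Compute ln(1 - 0.397) = ln(0.603) = -0.505838
Denominator: -449.3 * -0.505838 = 227.273
Numerator: 0.161 * 617.5 = 99.4175
RT60 = 99.4175 / 227.273 = 0.437

0.437 s


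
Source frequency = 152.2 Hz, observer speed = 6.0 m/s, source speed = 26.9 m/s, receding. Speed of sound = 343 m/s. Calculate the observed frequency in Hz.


Given values:
  f_s = 152.2 Hz, v_o = 6.0 m/s, v_s = 26.9 m/s
  Direction: receding
Formula: f_o = f_s * (c - v_o) / (c + v_s)
Numerator: c - v_o = 343 - 6.0 = 337.0
Denominator: c + v_s = 343 + 26.9 = 369.9
f_o = 152.2 * 337.0 / 369.9 = 138.66

138.66 Hz


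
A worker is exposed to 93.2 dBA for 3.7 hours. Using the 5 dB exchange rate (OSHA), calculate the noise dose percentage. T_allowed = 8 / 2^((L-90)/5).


Given values:
  L = 93.2 dBA, T = 3.7 hours
Formula: T_allowed = 8 / 2^((L - 90) / 5)
Compute exponent: (93.2 - 90) / 5 = 0.64
Compute 2^(0.64) = 1.558329
T_allowed = 8 / 1.558329 = 5.133704 hours
Dose = (T / T_allowed) * 100
Dose = (3.7 / 5.133704) * 100 = 72.07

72.07 %


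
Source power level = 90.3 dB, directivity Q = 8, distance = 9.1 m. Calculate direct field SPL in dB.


Given values:
  Lw = 90.3 dB, Q = 8, r = 9.1 m
Formula: SPL = Lw + 10 * log10(Q / (4 * pi * r^2))
Compute 4 * pi * r^2 = 4 * pi * 9.1^2 = 1040.6212
Compute Q / denom = 8 / 1040.6212 = 0.00768772
Compute 10 * log10(0.00768772) = -21.142
SPL = 90.3 + (-21.142) = 69.16

69.16 dB


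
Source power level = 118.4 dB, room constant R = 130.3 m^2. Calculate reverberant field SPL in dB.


Given values:
  Lw = 118.4 dB, R = 130.3 m^2
Formula: SPL = Lw + 10 * log10(4 / R)
Compute 4 / R = 4 / 130.3 = 0.030698
Compute 10 * log10(0.030698) = -15.1289
SPL = 118.4 + (-15.1289) = 103.27

103.27 dB
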